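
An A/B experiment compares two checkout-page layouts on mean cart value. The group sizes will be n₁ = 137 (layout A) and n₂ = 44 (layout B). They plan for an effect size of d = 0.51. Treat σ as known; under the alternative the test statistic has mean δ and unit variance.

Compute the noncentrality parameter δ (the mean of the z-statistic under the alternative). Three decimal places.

δ ≈ 2.943

The noncentrality parameter scales effect size by the design's sample-size factor: δ = d / √(1/n₁ + 1/n₂) = 0.51 / √(1/137 + 1/44) = 2.9432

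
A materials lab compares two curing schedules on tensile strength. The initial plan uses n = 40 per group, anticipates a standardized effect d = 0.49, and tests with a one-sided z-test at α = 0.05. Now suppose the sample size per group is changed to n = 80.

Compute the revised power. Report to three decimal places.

Power ≈ 0.927

With n = 80 per group: δ = d·√(n/2) = 0.49 × √(80/2) = 3.0990. Critical value z_{0.05} = 1.645.
Revised power = P(Z > 1.645 − δ) = Φ(1.454) = 0.9271.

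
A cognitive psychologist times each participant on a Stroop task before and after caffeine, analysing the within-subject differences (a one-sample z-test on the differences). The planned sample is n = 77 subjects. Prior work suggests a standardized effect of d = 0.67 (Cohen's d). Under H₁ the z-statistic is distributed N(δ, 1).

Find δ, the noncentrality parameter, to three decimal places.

δ = d·√n = 0.67 × √77 = 5.8792

δ ≈ 5.879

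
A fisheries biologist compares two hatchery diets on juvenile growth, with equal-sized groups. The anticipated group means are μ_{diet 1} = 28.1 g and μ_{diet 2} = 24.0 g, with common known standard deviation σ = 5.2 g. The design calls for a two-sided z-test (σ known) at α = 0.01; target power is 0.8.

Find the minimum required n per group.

n = 38 per group

Standardized effect: d = |μ_{diet 1} − μ_{diet 2}| / σ = |28.1 − 24.0| / 5.2 = 0.7885
Set Φ(δ − 2.576) = 0.8; then δ − 2.576 = Φ⁻¹(0.8) = 0.842, giving δ = 3.417.
(Ignoring the negligible lower-tail rejection probability gives the usual closed-form inversion.)
δ = d·√(n/2) ⇒ n = 2(δ/d)² = 2 × (3.417 / 0.7885)² = 37.57.
Round up to the next whole unit.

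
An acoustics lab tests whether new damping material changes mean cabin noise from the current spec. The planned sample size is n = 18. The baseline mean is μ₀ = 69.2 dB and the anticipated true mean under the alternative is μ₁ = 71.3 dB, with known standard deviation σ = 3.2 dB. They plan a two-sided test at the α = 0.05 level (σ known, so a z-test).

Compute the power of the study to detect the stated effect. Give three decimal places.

Standardized effect: d = |μ₁ − μ₀| / σ = |71.3 − 69.2| / 3.2 = 0.6562
Noncentrality parameter: δ = d·√n = 0.6562 × √18 = 2.7842
Critical value for a two-sided test at α = 0.05: z_{α/2} = 1.960.
Power = Φ(δ − 1.960) + Φ(−δ − 1.960) = Φ(0.824) + Φ(-4.744) = 0.7951 + 0.0000 = 0.7951.

Power ≈ 0.795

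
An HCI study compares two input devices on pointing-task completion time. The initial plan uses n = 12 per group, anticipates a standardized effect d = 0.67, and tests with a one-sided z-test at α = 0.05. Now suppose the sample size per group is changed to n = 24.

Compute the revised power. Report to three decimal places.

With n = 24 per group: δ = d·√(n/2) = 0.67 × √(24/2) = 2.3209. Critical value z_{0.05} = 1.645.
Revised power = Φ(δ − 1.645) = Φ(0.676) = 0.7505.

Power ≈ 0.751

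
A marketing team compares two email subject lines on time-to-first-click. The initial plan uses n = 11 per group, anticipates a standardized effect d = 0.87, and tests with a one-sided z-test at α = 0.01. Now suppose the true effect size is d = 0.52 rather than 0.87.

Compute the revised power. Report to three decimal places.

Power ≈ 0.134

With d = 0.52: δ = d·√(n/2) = 0.52 × √(11/2) = 1.2195. Critical value z_{0.01} = 2.326.
Revised power = Φ(δ − 2.326) = Φ(-1.107) = 0.1342.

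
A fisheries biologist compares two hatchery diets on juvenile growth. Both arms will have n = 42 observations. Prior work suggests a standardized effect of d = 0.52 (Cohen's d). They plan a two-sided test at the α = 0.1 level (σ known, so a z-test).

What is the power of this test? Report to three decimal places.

Noncentrality parameter: δ = d·√(n/2) = 0.52 × √(42/2) = 2.3829
Critical value for a two-sided test at α = 0.1: z_{α/2} = 1.645.
Power = Φ(δ − 1.645) + Φ(−δ − 1.645) = Φ(0.738) + Φ(-4.028) = 0.7698 + 0.0000 = 0.7698.

Power ≈ 0.770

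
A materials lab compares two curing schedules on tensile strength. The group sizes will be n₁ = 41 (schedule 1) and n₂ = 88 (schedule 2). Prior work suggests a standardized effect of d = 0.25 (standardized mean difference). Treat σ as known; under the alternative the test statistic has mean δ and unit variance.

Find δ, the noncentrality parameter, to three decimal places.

δ = d / √(1/n₁ + 1/n₂) = 0.25 / √(1/41 + 1/88) = 1.3221

δ ≈ 1.322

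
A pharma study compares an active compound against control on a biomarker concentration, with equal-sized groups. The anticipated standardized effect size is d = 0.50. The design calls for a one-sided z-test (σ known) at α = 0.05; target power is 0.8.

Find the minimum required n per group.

For power 0.8 need Φ(δ − z_{0.05}) = 0.8, so δ = z_{0.05} + z_{0.20} = 1.645 + 0.842 = 2.486.
δ = d·√(n/2) ⇒ n = 2(δ/d)² = 2 × (2.486 / 0.50)² = 49.46.
Rounding up, n = 50 per group.

n = 50 per group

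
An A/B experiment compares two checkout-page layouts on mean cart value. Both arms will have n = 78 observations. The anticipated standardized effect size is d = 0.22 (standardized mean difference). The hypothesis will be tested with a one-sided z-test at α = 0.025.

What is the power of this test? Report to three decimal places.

Noncentrality parameter: δ = d·√(n/2) = 0.22 × √(78/2) = 1.3739
Critical value for a one-sided test at α = 0.025: z_α = 1.960.
Power = Φ(δ − 1.960) = Φ(-0.586) = 0.2789.

Power ≈ 0.279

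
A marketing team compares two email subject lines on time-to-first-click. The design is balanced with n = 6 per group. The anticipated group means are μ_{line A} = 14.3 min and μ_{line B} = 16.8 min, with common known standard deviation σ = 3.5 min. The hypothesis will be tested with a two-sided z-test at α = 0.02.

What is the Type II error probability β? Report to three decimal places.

Standardized effect: d = |μ_{line A} − μ_{line B}| / σ = |14.3 − 16.8| / 3.5 = 0.7143
Noncentrality parameter: δ = d·√(n/2) = 0.7143 × √(6/2) = 1.2372
Critical value for a two-sided test at α = 0.02: z_{α/2} = 2.326.
Power = Φ(δ − 2.326) + Φ(−δ − 2.326) = Φ(-1.089) + Φ(-3.564) = 0.1380 + 0.0002 = 0.1382.
Type II error: β = 1 − power = 1 − 0.1382 = 0.8618.

β ≈ 0.862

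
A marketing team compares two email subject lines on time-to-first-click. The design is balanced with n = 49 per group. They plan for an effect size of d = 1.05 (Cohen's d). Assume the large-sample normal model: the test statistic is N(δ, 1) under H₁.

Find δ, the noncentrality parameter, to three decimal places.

δ ≈ 5.197

δ = d·√(n/2) = 1.05 × √(49/2) = 5.1972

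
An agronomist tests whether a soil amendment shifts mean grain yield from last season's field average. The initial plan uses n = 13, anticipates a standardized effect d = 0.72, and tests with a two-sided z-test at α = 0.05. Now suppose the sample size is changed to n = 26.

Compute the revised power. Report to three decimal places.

Power ≈ 0.956

With n = 26: δ = d·√n = 0.72 × √26 = 3.6713. Critical value z_{0.025} = 1.960.
Revised power = Φ(δ − 1.960) + Φ(−δ − 1.960) = Φ(1.711) + Φ(-5.631) = 0.9565 + 0.0000 = 0.9565.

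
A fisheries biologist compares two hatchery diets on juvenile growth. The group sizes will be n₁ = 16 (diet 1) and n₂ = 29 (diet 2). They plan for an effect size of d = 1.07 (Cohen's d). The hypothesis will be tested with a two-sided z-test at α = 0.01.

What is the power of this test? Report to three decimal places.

Power ≈ 0.805

Noncentrality parameter: δ = d / √(1/n₁ + 1/n₂) = 1.07 / √(1/16 + 1/29) = 3.4359
Critical value for a two-sided test at α = 0.01: z_{α/2} = 2.576.
Power = Φ(δ − 2.576) + Φ(−δ − 2.576) = Φ(0.860) + Φ(-6.012) = 0.8051 + 0.0000 = 0.8051.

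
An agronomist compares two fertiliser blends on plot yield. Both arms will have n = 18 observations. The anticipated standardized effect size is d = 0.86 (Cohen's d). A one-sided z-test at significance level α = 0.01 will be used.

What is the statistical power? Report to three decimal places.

Power ≈ 0.600

Noncentrality parameter: δ = d·√(n/2) = 0.86 × √(18/2) = 2.5800
Critical value for a one-sided test at α = 0.01: z_α = 2.326.
Power = Φ(δ − 2.326) = Φ(0.254) = 0.6001.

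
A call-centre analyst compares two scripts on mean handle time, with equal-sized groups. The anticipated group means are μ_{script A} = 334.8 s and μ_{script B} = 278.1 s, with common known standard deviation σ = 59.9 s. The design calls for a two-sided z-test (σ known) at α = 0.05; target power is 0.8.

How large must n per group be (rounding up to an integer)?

n = 18 per group

Standardized effect: d = |μ_{script A} − μ_{script B}| / σ = |334.8 − 278.1| / 59.9 = 0.9466
For power 0.8 need Φ(δ − z_{0.025}) = 0.8, so δ = z_{0.025} + z_{0.20} = 1.960 + 0.842 = 2.802.
(For δ > 0 the lower-tail rejection region contributes negligibly to power, so the one-term inversion is standard.)
δ = d·√(n/2) ⇒ n = 2(δ/d)² = 2 × (2.802 / 0.9466)² = 17.52.
Rounding up, n = 18 per group.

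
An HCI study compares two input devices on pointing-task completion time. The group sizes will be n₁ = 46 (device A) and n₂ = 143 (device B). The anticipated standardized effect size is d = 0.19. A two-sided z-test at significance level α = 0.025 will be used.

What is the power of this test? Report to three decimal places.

Noncentrality parameter: δ = d / √(1/n₁ + 1/n₂) = 0.19 / √(1/46 + 1/143) = 1.1209
Critical value for a two-sided test at α = 0.025: z_{α/2} = 2.241.
Power = Φ(δ − 2.241) + Φ(−δ − 2.241) = Φ(-1.120) + Φ(-3.362) = 0.1313 + 0.0004 = 0.1316.

Power ≈ 0.132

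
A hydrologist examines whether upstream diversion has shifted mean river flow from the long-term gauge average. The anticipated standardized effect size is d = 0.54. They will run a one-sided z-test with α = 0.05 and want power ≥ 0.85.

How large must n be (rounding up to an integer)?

n = 25

For power 0.85 need Φ(δ − z_{0.05}) = 0.85, so δ = z_{0.05} + z_{0.15} = 1.645 + 1.036 = 2.681.
δ = d·√n ⇒ n = (δ/d)² = (2.681 / 0.54)² = 24.65.
Rounding up, n = 25.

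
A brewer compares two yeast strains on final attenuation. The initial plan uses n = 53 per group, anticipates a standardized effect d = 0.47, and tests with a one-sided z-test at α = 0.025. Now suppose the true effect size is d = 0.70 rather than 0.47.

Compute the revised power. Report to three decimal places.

Power ≈ 0.950

With d = 0.70: δ = d·√(n/2) = 0.70 × √(53/2) = 3.6035. Critical value z_{0.025} = 1.960.
Revised power = P(Z > 1.960 − δ) = Φ(1.644) = 0.9499.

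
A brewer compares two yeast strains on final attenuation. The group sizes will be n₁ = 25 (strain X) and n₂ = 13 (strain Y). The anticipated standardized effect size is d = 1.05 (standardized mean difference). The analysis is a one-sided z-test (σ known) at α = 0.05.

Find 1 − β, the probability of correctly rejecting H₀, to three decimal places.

Noncentrality parameter: δ = d / √(1/n₁ + 1/n₂) = 1.05 / √(1/25 + 1/13) = 3.0707
Critical value for a one-sided test at α = 0.05: z_α = 1.645.
Power = Φ(δ − 1.645) = Φ(1.426) = 0.9230.

Power ≈ 0.923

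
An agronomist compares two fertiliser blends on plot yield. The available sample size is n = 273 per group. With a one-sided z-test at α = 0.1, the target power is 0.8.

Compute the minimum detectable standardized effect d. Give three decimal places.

d ≈ 0.182

Need Φ(δ − 1.282) = 0.8, so δ = 1.282 + 0.842 = 2.123.
δ = d·√(n/2) ⇒ d = δ/√(n/2) = 2.123/√(273/2) = 0.1817.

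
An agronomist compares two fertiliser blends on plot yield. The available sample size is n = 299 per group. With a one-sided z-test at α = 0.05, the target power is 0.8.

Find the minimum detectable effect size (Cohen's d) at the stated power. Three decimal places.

Need Φ(δ − 1.645) = 0.8, so δ = 1.645 + 0.842 = 2.486.
δ = d·√(n/2) ⇒ d = δ/√(n/2) = 2.486/√(299/2) = 0.2034.

d ≈ 0.203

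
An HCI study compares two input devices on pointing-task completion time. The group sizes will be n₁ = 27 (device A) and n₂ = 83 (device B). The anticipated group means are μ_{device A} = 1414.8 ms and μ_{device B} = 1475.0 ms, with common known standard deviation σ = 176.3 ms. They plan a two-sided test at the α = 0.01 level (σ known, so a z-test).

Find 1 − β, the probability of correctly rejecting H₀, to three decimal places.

Power ≈ 0.150

Standardized effect: d = |μ_{device A} − μ_{device B}| / σ = |1414.8 − 1475.0| / 176.3 = 0.3415
Noncentrality parameter: δ = d / √(1/n₁ + 1/n₂) = 0.3415 / √(1/27 + 1/83) = 1.5412
Two-sided α = 0.01 → critical value z_{0.005} = 2.576.
Power = Φ(δ − 2.576) + Φ(−δ − 2.576) = Φ(-1.035) + Φ(-4.117) = 0.1504 + 0.0000 = 0.1504.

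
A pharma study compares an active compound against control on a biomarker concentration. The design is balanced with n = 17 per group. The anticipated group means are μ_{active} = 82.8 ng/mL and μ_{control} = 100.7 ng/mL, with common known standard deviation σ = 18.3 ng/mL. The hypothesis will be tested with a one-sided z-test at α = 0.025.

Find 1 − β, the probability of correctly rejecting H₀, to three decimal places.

Standardized effect: d = |μ_{active} − μ_{control}| / σ = |82.8 − 100.7| / 18.3 = 0.9781
Noncentrality parameter: δ = d·√(n/2) = 0.9781 × √(17/2) = 2.8517
Critical value for a one-sided test at α = 0.025: z_α = 1.960.
Power = Φ(δ − 1.960) = Φ(0.892) = 0.8137.

Power ≈ 0.814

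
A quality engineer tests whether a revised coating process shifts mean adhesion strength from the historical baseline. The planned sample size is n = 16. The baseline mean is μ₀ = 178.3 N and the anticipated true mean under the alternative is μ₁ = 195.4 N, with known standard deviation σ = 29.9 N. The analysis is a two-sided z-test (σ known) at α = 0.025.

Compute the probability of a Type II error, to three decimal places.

Standardized effect: d = |μ₁ − μ₀| / σ = |195.4 − 178.3| / 29.9 = 0.5719
Noncentrality parameter: λ = d·√n = 0.5719 × √16 = 2.2876
Two-sided α = 0.025 → critical value z_{0.0125} = 2.241.
Power = Φ(λ − 2.241) + Φ(−λ − 2.241) = Φ(0.046) + Φ(-4.529) = 0.5184 + 0.0000 = 0.5184.
Type II error: β = 1 − power = 1 − 0.5184 = 0.4816.

β ≈ 0.482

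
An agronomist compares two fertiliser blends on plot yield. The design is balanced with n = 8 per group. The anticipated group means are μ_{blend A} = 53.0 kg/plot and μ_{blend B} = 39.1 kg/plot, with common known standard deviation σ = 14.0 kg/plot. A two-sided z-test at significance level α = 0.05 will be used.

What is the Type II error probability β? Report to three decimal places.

β ≈ 0.490

Standardized effect: d = |μ_{blend A} − μ_{blend B}| / σ = |53.0 − 39.1| / 14.0 = 0.9929
Noncentrality parameter: δ = d·√(n/2) = 0.9929 × √(8/2) = 1.9857
Critical value for a two-sided test at α = 0.05: z_{α/2} = 1.960.
Power = Φ(δ − 1.960) + Φ(−δ − 1.960) = Φ(0.026) + Φ(-3.946) = 0.5103 + 0.0000 = 0.5103.
Type II error: β = 1 − power = 1 − 0.5103 = 0.4897.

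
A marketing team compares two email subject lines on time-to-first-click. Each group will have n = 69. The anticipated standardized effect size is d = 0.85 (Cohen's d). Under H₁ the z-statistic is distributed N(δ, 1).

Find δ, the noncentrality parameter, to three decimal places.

δ ≈ 4.993

δ = d·√(n/2) = 0.85 × √(69/2) = 4.9926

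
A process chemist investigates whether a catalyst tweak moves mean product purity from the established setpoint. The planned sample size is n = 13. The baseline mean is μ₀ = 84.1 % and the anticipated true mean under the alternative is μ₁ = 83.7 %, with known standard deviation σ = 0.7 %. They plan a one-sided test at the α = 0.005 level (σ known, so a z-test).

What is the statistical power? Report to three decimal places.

Standardized effect: d = |μ₁ − μ₀| / σ = |83.7 − 84.1| / 0.7 = 0.5714
Noncentrality parameter: δ = d·√n = 0.5714 × √13 = 2.0603
Critical value for a one-sided test at α = 0.005: z_α = 2.576.
Power = P(Z > 2.576 − δ) = Φ(-0.516) = 0.3031.

Power ≈ 0.303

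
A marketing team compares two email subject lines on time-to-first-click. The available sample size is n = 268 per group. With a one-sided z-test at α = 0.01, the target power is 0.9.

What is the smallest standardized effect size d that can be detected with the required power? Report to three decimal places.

d ≈ 0.312

Need Φ(δ − 2.326) = 0.9, so δ = 2.326 + 1.282 = 3.608.
δ = d·√(n/2) ⇒ d = δ/√(n/2) = 3.608/√(268/2) = 0.3117.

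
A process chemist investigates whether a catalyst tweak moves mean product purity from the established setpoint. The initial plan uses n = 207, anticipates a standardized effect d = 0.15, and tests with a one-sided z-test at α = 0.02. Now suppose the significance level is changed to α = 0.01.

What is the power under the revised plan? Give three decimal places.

Power ≈ 0.433

δ = d·√n = 0.15 × √207 = 2.1581 (unchanged). New critical value: z_{0.01} = 2.326.
Revised power = P(Z > 2.326 − δ) = Φ(-0.168) = 0.4332.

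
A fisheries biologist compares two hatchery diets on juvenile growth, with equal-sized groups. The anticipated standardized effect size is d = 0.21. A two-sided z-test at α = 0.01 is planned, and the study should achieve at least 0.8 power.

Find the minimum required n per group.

n = 530 per group

For power 0.8 need Φ(δ − z_{0.005}) = 0.8, so δ = z_{0.005} + z_{0.20} = 2.576 + 0.842 = 3.417.
(Ignoring the negligible lower-tail rejection probability gives the usual closed-form inversion.)
δ = d·√(n/2) ⇒ n = 2(δ/d)² = 2 × (3.417 / 0.21)² = 529.66.
Round up to the next whole unit.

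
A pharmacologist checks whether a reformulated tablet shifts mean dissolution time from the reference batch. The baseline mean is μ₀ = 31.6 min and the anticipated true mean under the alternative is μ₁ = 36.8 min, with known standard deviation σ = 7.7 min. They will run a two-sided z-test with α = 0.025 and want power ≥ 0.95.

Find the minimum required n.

n = 34

Standardized effect: d = |μ₁ − μ₀| / σ = |36.8 − 31.6| / 7.7 = 0.6753
Set Φ(δ − 2.241) = 0.95; then δ − 2.241 = Φ⁻¹(0.95) = 1.645, giving δ = 3.886.
(For δ > 0 the lower-tail rejection region contributes negligibly to power, so the one-term inversion is standard.)
δ = d·√n ⇒ n = (δ/d)² = (3.886 / 0.6753)² = 33.12.
Round up to the next whole unit.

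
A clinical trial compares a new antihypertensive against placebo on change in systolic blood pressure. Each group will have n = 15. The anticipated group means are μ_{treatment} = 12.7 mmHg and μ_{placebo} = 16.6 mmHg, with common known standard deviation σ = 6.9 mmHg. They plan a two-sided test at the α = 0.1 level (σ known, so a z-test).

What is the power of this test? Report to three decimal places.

Standardized effect: d = |μ_{treatment} − μ_{placebo}| / σ = |12.7 − 16.6| / 6.9 = 0.5652
Noncentrality parameter: δ = d·√(n/2) = 0.5652 × √(15/2) = 1.5479
Critical value for a two-sided test at α = 0.1: z_{α/2} = 1.645.
Power = Φ(δ − 1.645) + Φ(−δ − 1.645) = Φ(-0.097) + Φ(-3.193) = 0.4614 + 0.0007 = 0.4621.

Power ≈ 0.462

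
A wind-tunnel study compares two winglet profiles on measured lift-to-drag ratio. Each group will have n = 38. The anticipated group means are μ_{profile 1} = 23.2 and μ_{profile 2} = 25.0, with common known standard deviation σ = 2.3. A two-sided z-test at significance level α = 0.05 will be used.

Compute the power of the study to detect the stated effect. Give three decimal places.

Power ≈ 0.927

Standardized effect: d = |μ_{profile 1} − μ_{profile 2}| / σ = |23.2 − 25.0| / 2.3 = 0.7826
Noncentrality parameter: δ = d·√(n/2) = 0.7826 × √(38/2) = 3.4113
Critical value for a two-sided test at α = 0.05: z_{α/2} = 1.960.
Power = Φ(δ − 1.960) + Φ(−δ − 1.960) = Φ(1.451) + Φ(-5.371) = 0.9267 + 0.0000 = 0.9267.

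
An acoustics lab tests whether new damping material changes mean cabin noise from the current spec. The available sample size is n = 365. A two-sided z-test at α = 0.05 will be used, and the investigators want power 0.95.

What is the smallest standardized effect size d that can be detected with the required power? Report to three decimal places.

d ≈ 0.189

Required noncentrality: δ = z_{0.025} + z_{0.05} = 1.960 + 1.645 = 3.605.
(The second rejection-region term Φ(−δ − z_{α/2}) is negligible and dropped.)
δ = d·√n ⇒ d = δ/√n = 3.605/√365 = 0.1887.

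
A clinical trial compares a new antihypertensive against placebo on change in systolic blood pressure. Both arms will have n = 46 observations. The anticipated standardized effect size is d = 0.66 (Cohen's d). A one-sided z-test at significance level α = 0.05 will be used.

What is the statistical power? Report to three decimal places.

Noncentrality parameter: δ = d·√(n/2) = 0.66 × √(46/2) = 3.1652
One-sided α = 0.05 → critical value z_{0.05} = 1.645.
Power = P(Z > 1.645 − δ) = Φ(1.520) = 0.9358.

Power ≈ 0.936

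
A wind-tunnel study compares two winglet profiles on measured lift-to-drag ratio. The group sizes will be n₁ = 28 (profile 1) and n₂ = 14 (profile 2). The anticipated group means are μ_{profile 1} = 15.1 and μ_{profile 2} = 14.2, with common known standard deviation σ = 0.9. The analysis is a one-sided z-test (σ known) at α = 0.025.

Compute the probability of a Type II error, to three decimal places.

β ≈ 0.137

Standardized effect: d = |μ_{profile 1} − μ_{profile 2}| / σ = |15.1 − 14.2| / 0.9 = 1.0000
Noncentrality parameter: δ = d / √(1/n₁ + 1/n₂) = 1.0000 / √(1/28 + 1/14) = 3.0551
Critical value for a one-sided test at α = 0.025: z_α = 1.960.
Power = Φ(δ − 1.960) = Φ(1.095) = 0.8633.
Type II error: β = 1 − power = 1 − 0.8633 = 0.1367.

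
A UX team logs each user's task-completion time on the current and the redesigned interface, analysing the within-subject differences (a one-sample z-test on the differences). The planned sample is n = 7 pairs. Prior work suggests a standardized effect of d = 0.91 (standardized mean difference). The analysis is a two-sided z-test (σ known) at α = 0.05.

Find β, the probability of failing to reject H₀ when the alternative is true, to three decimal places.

Noncentrality parameter: δ = d·√n = 0.91 × √7 = 2.4076
Two-sided α = 0.05 → critical value z_{0.025} = 1.960.
Power = Φ(δ − 1.960) + Φ(−δ − 1.960) = Φ(0.448) + Φ(-4.368) = 0.6728 + 0.0000 = 0.6728.
Type II error: β = 1 − power = 1 − 0.6728 = 0.3272.

β ≈ 0.327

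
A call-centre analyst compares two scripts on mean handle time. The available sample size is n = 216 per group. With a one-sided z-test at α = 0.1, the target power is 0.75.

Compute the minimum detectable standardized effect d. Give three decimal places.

d ≈ 0.188

Required noncentrality: δ = z_{0.1} + z_{0.25} = 1.282 + 0.674 = 1.956.
δ = d·√(n/2) ⇒ d = δ/√(n/2) = 1.956/√(216/2) = 0.1882.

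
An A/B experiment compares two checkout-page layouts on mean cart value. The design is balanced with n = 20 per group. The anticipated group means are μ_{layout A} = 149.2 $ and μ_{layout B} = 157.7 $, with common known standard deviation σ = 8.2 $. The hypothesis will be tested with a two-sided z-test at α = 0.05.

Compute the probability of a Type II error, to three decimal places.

Standardized effect: d = |μ_{layout A} − μ_{layout B}| / σ = |149.2 − 157.7| / 8.2 = 1.0366
Noncentrality parameter: δ = d·√(n/2) = 1.0366 × √(20/2) = 3.2780
Two-sided α = 0.05 → critical value z_{0.025} = 1.960.
Power = Φ(δ − 1.960) + Φ(−δ − 1.960) = Φ(1.318) + Φ(-5.238) = 0.9062 + 0.0000 = 0.9062.
Type II error: β = 1 − power = 1 − 0.9062 = 0.0938.

β ≈ 0.094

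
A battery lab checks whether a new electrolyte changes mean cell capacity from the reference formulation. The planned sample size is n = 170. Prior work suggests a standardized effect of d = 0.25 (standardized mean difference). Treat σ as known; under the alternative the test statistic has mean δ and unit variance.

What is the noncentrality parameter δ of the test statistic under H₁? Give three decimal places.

δ ≈ 3.260

δ = d·√n = 0.25 × √170 = 3.2596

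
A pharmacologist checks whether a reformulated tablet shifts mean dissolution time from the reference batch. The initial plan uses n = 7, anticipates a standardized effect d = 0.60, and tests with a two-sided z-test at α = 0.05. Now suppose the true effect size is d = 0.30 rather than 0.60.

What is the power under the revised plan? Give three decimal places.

Power ≈ 0.125

With d = 0.30: δ = d·√n = 0.30 × √7 = 0.7937. Critical value z_{0.025} = 1.960.
Revised power = Φ(δ − 1.960) + Φ(−δ − 1.960) = Φ(-1.166) + Φ(-2.754) = 0.1218 + 0.0029 = 0.1247.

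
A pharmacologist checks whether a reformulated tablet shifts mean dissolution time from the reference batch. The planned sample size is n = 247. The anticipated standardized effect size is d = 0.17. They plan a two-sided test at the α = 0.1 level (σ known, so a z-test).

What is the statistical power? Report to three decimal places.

Power ≈ 0.848

Noncentrality parameter: δ = d·√n = 0.17 × √247 = 2.6718
Critical value for a two-sided test at α = 0.1: z_{α/2} = 1.645.
Power = Φ(δ − 1.645) + Φ(−δ − 1.645) = Φ(1.027) + Φ(-4.317) = 0.8478 + 0.0000 = 0.8478.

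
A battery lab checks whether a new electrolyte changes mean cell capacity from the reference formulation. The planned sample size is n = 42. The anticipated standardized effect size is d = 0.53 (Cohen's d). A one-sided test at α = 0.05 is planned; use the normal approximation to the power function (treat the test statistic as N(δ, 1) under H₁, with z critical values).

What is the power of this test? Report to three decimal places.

Power ≈ 0.963

Noncentrality parameter: δ = d·√n = 0.53 × √42 = 3.4348
One-sided α = 0.05 → critical value z_{0.05} = 1.645.
Power = Φ(δ − 1.645) = Φ(1.790) = 0.9633.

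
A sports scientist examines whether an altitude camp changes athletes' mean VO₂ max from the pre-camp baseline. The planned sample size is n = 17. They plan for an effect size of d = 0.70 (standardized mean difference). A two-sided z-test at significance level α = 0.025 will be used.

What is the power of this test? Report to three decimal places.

Noncentrality parameter: δ = d·√n = 0.70 × √17 = 2.8862
Two-sided α = 0.025 → critical value z_{0.0125} = 2.241.
Power = Φ(δ − 2.241) + Φ(−δ − 2.241) = Φ(0.645) + Φ(-5.128) = 0.7405 + 0.0000 = 0.7405.

Power ≈ 0.740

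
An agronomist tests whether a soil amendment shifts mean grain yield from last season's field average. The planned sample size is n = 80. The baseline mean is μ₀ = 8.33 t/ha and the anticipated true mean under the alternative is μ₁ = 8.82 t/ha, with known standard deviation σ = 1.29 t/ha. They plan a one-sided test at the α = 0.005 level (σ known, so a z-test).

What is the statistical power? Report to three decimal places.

Power ≈ 0.794

Standardized effect: d = |μ₁ − μ₀| / σ = |8.82 − 8.33| / 1.29 = 0.3798
Noncentrality parameter: δ = d·√n = 0.3798 × √80 = 3.3974
One-sided α = 0.005 → critical value z_{0.005} = 2.576.
Power = P(Z > 2.576 − δ) = Φ(0.822) = 0.7943.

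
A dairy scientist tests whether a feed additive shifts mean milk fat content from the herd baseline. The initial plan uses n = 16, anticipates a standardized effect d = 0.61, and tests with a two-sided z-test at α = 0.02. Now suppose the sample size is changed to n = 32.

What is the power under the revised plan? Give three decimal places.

With n = 32: δ = d·√n = 0.61 × √32 = 3.4507. Critical value z_{0.01} = 2.326.
Revised power = Φ(δ − 2.326) + Φ(−δ − 2.326) = Φ(1.124) + Φ(-5.777) = 0.8696 + 0.0000 = 0.8696.

Power ≈ 0.870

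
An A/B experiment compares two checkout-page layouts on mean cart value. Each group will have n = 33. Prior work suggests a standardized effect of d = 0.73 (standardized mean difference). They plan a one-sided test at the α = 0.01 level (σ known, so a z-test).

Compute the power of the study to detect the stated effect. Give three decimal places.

Noncentrality parameter: δ = d·√(n/2) = 0.73 × √(33/2) = 2.9653
Critical value for a one-sided test at α = 0.01: z_α = 2.326.
Power = P(Z > 2.326 − δ) = Φ(0.639) = 0.7386.

Power ≈ 0.739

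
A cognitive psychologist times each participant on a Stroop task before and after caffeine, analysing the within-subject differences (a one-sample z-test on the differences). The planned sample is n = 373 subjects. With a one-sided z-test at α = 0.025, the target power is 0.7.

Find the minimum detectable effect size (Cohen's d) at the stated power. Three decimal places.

d ≈ 0.129

Need Φ(δ − 1.960) = 0.7, so δ = 1.960 + 0.524 = 2.484.
δ = d·√n ⇒ d = δ/√n = 2.484/√373 = 0.1286.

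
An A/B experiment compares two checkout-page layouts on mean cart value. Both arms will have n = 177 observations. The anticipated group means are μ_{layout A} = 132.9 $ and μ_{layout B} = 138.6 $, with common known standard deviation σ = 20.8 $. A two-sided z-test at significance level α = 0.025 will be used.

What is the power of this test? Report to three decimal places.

Power ≈ 0.632

Standardized effect: d = |μ_{layout A} − μ_{layout B}| / σ = |132.9 − 138.6| / 20.8 = 0.2740
Noncentrality parameter: δ = d·√(n/2) = 0.2740 × √(177/2) = 2.5780
Two-sided α = 0.025 → critical value z_{0.0125} = 2.241.
Power = Φ(δ − 2.241) + Φ(−δ − 2.241) = Φ(0.337) + Φ(-4.819) = 0.6318 + 0.0000 = 0.6318.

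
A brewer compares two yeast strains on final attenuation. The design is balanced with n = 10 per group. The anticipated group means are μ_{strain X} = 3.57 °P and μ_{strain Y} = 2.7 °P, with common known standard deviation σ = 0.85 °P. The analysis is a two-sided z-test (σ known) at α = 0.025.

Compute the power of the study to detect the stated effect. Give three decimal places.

Standardized effect: d = |μ_{strain X} − μ_{strain Y}| / σ = |3.57 − 2.7| / 0.85 = 1.0235
Noncentrality parameter: δ = d·√(n/2) = 1.0235 × √(10/2) = 2.2887
Critical value for a two-sided test at α = 0.025: z_{α/2} = 2.241.
Power = Φ(δ − 2.241) + Φ(−δ − 2.241) = Φ(0.047) + Φ(-4.530) = 0.5189 + 0.0000 = 0.5189.

Power ≈ 0.519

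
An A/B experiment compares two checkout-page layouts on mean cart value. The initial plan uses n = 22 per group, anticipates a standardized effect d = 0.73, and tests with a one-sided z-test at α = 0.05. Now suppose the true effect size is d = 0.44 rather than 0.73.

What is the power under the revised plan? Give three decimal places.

With d = 0.44: δ = d·√(n/2) = 0.44 × √(22/2) = 1.4593. Critical value z_{0.05} = 1.645.
Revised power = Φ(δ − 1.645) = Φ(-0.186) = 0.4264.

Power ≈ 0.426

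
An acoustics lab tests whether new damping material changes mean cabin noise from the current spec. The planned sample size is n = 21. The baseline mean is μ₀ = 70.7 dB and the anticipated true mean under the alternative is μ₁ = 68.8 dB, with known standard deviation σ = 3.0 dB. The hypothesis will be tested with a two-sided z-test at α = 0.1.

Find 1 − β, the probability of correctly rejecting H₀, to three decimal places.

Standardized effect: d = |μ₁ − μ₀| / σ = |68.8 − 70.7| / 3.0 = 0.6333
Noncentrality parameter: δ = d·√n = 0.6333 × √21 = 2.9023
Critical value for a two-sided test at α = 0.1: z_{α/2} = 1.645.
Power = Φ(δ − 1.645) + Φ(−δ − 1.645) = Φ(1.257) + Φ(-4.547) = 0.8957 + 0.0000 = 0.8957.

Power ≈ 0.896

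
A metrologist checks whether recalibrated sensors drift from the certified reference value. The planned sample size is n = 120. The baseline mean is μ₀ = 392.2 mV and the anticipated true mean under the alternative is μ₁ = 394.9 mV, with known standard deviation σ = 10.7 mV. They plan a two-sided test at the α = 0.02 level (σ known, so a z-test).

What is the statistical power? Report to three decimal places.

Power ≈ 0.669

Standardized effect: d = |μ₁ − μ₀| / σ = |394.9 − 392.2| / 10.7 = 0.2523
Noncentrality parameter: δ = d·√n = 0.2523 × √120 = 2.7642
Two-sided α = 0.02 → critical value z_{0.01} = 2.326.
Power = Φ(δ − 2.326) + Φ(−δ − 2.326) = Φ(0.438) + Φ(-5.091) = 0.6693 + 0.0000 = 0.6693.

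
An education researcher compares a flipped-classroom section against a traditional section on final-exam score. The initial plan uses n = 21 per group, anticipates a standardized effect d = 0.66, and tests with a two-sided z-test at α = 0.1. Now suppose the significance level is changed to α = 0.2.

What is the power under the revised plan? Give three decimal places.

Power ≈ 0.805

δ = d·√(n/2) = 0.66 × √(21/2) = 2.1386 (unchanged). New critical value: z_{0.1} = 1.282.
Revised power = Φ(δ − 1.282) + Φ(−δ − 1.282) = Φ(0.857) + Φ(-3.420) = 0.8043 + 0.0003 = 0.8046.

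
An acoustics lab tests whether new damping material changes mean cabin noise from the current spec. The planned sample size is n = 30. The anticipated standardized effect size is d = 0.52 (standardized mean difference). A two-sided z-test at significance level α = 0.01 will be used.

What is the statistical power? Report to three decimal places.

Noncentrality parameter: δ = d·√n = 0.52 × √30 = 2.8482
Two-sided α = 0.01 → critical value z_{0.005} = 2.576.
Power = Φ(δ − 2.576) + Φ(−δ − 2.576) = Φ(0.272) + Φ(-5.424) = 0.6073 + 0.0000 = 0.6073.

Power ≈ 0.607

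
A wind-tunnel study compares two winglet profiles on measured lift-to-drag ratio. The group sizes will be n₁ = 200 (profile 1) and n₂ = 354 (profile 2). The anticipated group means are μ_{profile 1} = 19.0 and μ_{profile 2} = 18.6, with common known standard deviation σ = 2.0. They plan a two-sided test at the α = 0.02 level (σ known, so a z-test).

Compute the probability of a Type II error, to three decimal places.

Standardized effect: d = |μ_{profile 1} − μ_{profile 2}| / σ = |19.0 − 18.6| / 2.0 = 0.2000
Noncentrality parameter: δ = d / √(1/n₁ + 1/n₂) = 0.2000 / √(1/200 + 1/354) = 2.2610
Two-sided α = 0.02 → critical value z_{0.01} = 2.326.
Power = Φ(δ − 2.326) + Φ(−δ − 2.326) = Φ(-0.065) + Φ(-4.587) = 0.4739 + 0.0000 = 0.4739.
Type II error: β = 1 − power = 1 − 0.4739 = 0.5261.

β ≈ 0.526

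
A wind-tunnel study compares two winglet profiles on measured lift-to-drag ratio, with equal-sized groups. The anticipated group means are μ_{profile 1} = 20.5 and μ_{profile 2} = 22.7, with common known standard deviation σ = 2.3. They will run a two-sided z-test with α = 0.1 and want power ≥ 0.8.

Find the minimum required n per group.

Standardized effect: d = |μ_{profile 1} − μ_{profile 2}| / σ = |20.5 − 22.7| / 2.3 = 0.9565
For power 0.8 need Φ(δ − z_{0.05}) = 0.8, so δ = z_{0.05} + z_{0.20} = 1.645 + 0.842 = 2.486.
(Ignoring the negligible lower-tail rejection probability gives the usual closed-form inversion.)
δ = d·√(n/2) ⇒ n = 2(δ/d)² = 2 × (2.486 / 0.9565)² = 13.51.
Round up to the next whole unit.

n = 14 per group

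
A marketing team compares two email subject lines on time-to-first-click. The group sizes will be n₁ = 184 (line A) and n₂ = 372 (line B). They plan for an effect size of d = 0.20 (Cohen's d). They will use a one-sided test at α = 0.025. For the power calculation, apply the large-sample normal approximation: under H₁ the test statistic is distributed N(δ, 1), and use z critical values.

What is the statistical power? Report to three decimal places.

Power ≈ 0.602

Noncentrality parameter: δ = d / √(1/n₁ + 1/n₂) = 0.20 / √(1/184 + 1/372) = 2.2191
One-sided α = 0.025 → critical value z_{0.025} = 1.960.
Power = Φ(δ − 1.960) = Φ(0.259) = 0.6022.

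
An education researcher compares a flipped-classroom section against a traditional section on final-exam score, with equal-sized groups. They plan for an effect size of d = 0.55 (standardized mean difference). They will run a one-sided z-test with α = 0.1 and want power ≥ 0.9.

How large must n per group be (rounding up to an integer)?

n = 44 per group

For power 0.9 need Φ(δ − z_{0.1}) = 0.9, so δ = z_{0.1} + z_{0.10} = 1.282 + 1.282 = 2.563.
δ = d·√(n/2) ⇒ n = 2(δ/d)² = 2 × (2.563 / 0.55)² = 43.43.
Rounding up, n = 44 per group.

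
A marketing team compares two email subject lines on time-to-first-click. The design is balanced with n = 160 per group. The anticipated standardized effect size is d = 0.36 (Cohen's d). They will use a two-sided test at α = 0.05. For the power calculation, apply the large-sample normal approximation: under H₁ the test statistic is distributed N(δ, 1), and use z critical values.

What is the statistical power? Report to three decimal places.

Noncentrality parameter: δ = d·√(n/2) = 0.36 × √(160/2) = 3.2199
Critical value for a two-sided test at α = 0.05: z_{α/2} = 1.960.
Power = Φ(δ − 1.960) + Φ(−δ − 1.960) = Φ(1.260) + Φ(-5.180) = 0.8962 + 0.0000 = 0.8962.

Power ≈ 0.896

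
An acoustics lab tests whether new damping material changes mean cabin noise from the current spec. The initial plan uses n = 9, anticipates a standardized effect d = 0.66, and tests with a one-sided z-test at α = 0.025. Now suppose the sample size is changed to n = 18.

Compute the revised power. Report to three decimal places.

With n = 18: δ = d·√n = 0.66 × √18 = 2.8001. Critical value z_{0.025} = 1.960.
Revised power = P(Z > 1.960 − δ) = Φ(0.840) = 0.7996.

Power ≈ 0.800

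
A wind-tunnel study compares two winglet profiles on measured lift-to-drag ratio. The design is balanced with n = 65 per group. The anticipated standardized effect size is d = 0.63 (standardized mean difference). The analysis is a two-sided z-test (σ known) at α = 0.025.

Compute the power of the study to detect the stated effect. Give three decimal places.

Noncentrality parameter: δ = d·√(n/2) = 0.63 × √(65/2) = 3.5916
Two-sided α = 0.025 → critical value z_{0.0125} = 2.241.
Power = Φ(δ − 2.241) + Φ(−δ − 2.241) = Φ(1.350) + Φ(-5.833) = 0.9115 + 0.0000 = 0.9115.

Power ≈ 0.912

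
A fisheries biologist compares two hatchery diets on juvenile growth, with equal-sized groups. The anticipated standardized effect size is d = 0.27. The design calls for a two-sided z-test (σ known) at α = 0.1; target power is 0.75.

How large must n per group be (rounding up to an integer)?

n = 148 per group

For power 0.75 need Φ(δ − z_{0.05}) = 0.75, so δ = z_{0.05} + z_{0.25} = 1.645 + 0.674 = 2.319.
(For δ > 0 the lower-tail rejection region contributes negligibly to power, so the one-term inversion is standard.)
δ = d·√(n/2) ⇒ n = 2(δ/d)² = 2 × (2.319 / 0.27)² = 147.58.
Round up to the next whole unit.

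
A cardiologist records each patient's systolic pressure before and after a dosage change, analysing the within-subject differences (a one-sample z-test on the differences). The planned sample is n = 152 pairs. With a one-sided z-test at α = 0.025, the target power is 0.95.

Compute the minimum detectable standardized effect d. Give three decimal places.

Required noncentrality: δ = z_{0.025} + z_{0.05} = 1.960 + 1.645 = 3.605.
δ = d·√n ⇒ d = δ/√n = 3.605/√152 = 0.2924.

d ≈ 0.292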